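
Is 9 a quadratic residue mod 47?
By Euler's criterion: 9^{23} ≡ 1 mod 47. Since this equals 1, 9 is a QR.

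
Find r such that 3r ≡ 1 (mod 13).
Since 13 is prime, by Fermat 3^(-1) ≡ 3^{11} ≡ 9 (mod 13). Verify: 3 × 9 = 27 ≡ 1 (mod 13)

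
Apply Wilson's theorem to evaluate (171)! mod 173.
(172)! = (171)! × (172) ≡ -1 (mod 173). So (171)! ≡ -1 × (172)^(-1) ≡ (-1)×(-1) = 1 (mod 173)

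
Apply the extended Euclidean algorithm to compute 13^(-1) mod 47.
Extended GCD: 13(-18) + 47(5) = 1. So 13^(-1) ≡ -18 ≡ 29 mod 47. Verify: 13 × 29 = 377 ≡ 1 mod 47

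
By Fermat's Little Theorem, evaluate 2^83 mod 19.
By Fermat: 2^{18} ≡ 1 (mod 19). 83 = 4×18 + 11. So 2^{83} ≡ 2^{11} ≡ 15 (mod 19)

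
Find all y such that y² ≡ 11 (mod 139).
The square roots of 11 mod 139 are 122 and 17. Verify: 122² = 14884 ≡ 11 (mod 139)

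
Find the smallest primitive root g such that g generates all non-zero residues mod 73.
g = 5. Powers: [5, 25, 52, 41, 59, 3, 15, 2, ...] generates all 72 non-zero residues.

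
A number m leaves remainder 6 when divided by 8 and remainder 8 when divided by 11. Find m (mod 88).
M = 8 × 11 = 88. M₁ = 11, y₁ ≡ 3 (mod 8). M₂ = 8, y₂ ≡ 7 (mod 11). m = 6×11×3 + 8×8×7 ≡ 30 (mod 88)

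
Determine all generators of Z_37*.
There are φ(36) = 12 primitive roots mod 37: {2, 5, 13, 15, 17, 18, 19, 20, 22, 24, 32, 35}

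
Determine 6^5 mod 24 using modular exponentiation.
By repeated squaring (mod 24): 6^{1}≡6, 6^{2}≡12, 6^{4}≡0. Then 6^{5} = 6^{4+1} ≡ 0 × 6 ≡ 0 (mod 24)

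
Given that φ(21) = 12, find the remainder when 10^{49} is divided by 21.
By Euler: 10^{12} ≡ 1 (mod 21) since gcd(10, 21) = 1. 49 = 4×12 + 1. So 10^{49} ≡ 10^{1} ≡ 10 (mod 21)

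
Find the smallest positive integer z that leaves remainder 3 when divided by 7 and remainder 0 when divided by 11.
M = 7 × 11 = 77. M₁ = 11, y₁ ≡ 2 mod 7. M₂ = 7, y₂ ≡ 8 mod 11. z = 3×11×2 + 0×7×8 ≡ 66 mod 77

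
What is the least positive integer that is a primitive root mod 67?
g = 2. Powers: [2, 4, 8, 16, 32, 64, 61, ...] generates all 66 non-zero residues.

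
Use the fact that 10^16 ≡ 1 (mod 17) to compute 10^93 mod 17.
By Fermat: 10^{16} ≡ 1 (mod 17). 93 = 5×16 + 13. So 10^{93} ≡ 10^{13} ≡ 11 (mod 17)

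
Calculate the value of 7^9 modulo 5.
Using Fermat: 7^{4} ≡ 1 (mod 5). 9 ≡ 1 (mod 4). So 7^{9} ≡ 7^{1} ≡ 2 (mod 5)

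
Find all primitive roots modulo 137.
There are φ(136) = 64 primitive roots mod 137: {3, 5, 6, 12, 13, 20, 21, 23, 24, 26, 27, 29, 31, 33, 35, 40, 42, 43, 45, 46, 47, 48, 51, 52, 53, 54, 55, 57, 58, 62, 66, 67, 70, 71, 75, 79, 80, 82, 83, 84, 85, 86, 89, 90, 91, 92, 94, 95, 97, 102, 104, 106, 108, 110, 111, 113, 114, 116, 117, 124, 125, 131, 132, 134}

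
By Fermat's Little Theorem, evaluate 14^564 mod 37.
By Fermat: 14^{36} ≡ 1 mod 37. 564 ≡ 24 mod 36. So 14^{564} ≡ 14^{24} ≡ 1 mod 37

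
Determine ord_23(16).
Powers of 16 mod 23: 16^1≡16, 16^2≡3, 16^3≡2, 16^4≡9, 16^5≡6, 16^6≡4, 16^7≡18, 16^8≡12, 16^9≡8, 16^10≡13, 16^11≡1. So the order of 16 is 11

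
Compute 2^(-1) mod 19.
Since 19 is prime, by Fermat 2^(-1) ≡ 2^{17} ≡ 10 mod 19. Verify: 2 × 10 = 20 ≡ 1 mod 19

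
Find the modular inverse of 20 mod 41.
Since 41 is prime, by Fermat 20^(-1) ≡ 20^{39} ≡ 39 (mod 41). Verify: 20 × 39 = 780 ≡ 1 (mod 41)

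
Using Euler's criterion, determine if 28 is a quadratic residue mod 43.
By Euler's criterion: 28^{21} ≡ 42 (mod 43). Since this equals -1 (≡ 42), 28 is not a QR.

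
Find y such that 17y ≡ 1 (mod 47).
Since 47 is prime, by Fermat 17^(-1) ≡ 17^{45} ≡ 36 (mod 47). Verify: 17 × 36 = 612 ≡ 1 (mod 47)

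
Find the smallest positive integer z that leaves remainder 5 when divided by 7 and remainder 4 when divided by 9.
M = 7 × 9 = 63. M₁ = 9, y₁ ≡ 4 (mod 7). M₂ = 7, y₂ ≡ 4 (mod 9). z = 5×9×4 + 4×7×4 ≡ 40 (mod 63)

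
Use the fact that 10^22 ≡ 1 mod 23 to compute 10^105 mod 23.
By Fermat: 10^{22} ≡ 1 mod 23. 105 = 4×22 + 17. So 10^{105} ≡ 10^{17} ≡ 17 mod 23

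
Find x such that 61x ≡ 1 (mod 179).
Since 179 is prime, by Fermat 61^(-1) ≡ 61^{177} ≡ 135 (mod 179). Verify: 61 × 135 = 8235 ≡ 1 (mod 179)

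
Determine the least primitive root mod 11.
g = 2. Powers: [2, 4, 8, 5, 10, 9, 7, 3, 6, ...] generates all 10 non-zero residues.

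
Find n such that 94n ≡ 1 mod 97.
Since 97 is prime, by Fermat 94^(-1) ≡ 94^{95} ≡ 32 mod 97. Verify: 94 × 32 = 3008 ≡ 1 mod 97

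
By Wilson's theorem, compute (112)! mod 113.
By Wilson's theorem, (112)! ≡ -1 ≡ 112 mod 113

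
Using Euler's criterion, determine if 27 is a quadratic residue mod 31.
By Euler's criterion: 27^{15} ≡ 30 (mod 31). Since this equals -1 (≡ 30), 27 is not a QR.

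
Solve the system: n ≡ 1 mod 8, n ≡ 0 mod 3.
M = 8 × 3 = 24. M₁ = 3, y₁ ≡ 3 mod 8. M₂ = 8, y₂ ≡ 2 mod 3. n = 1×3×3 + 0×8×2 ≡ 9 mod 24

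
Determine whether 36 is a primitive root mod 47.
36^{23} ≡ 1 mod 47 and 23 < 46, so ord_47(36) = 23 ≠ 46 and 36 is not a primitive root.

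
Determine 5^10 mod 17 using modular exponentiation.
By repeated squaring (mod 17): 5^{1}≡5, 5^{2}≡8, 5^{4}≡13, 5^{8}≡16. Then 5^{10} = 5^{8+2} ≡ 16 × 8 ≡ 9 (mod 17)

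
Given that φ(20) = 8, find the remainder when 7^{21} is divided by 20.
By Euler: 7^{8} ≡ 1 mod 20 since gcd(7, 20) = 1. 21 = 2×8 + 5. So 7^{21} ≡ 7^{5} ≡ 7 mod 20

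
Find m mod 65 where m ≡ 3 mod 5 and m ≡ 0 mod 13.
M = 5 × 13 = 65. M₁ = 13, y₁ ≡ 2 mod 5. M₂ = 5, y₂ ≡ 8 mod 13. m = 3×13×2 + 0×5×8 ≡ 13 mod 65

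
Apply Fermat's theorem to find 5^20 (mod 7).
By Fermat: 5^{6} ≡ 1 (mod 7). 20 = 3×6 + 2. So 5^{20} ≡ 5^{2} ≡ 4 (mod 7)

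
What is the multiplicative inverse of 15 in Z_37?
Since 37 is prime, by Fermat 15^(-1) ≡ 15^{35} ≡ 5 (mod 37). Verify: 15 × 5 = 75 ≡ 1 (mod 37)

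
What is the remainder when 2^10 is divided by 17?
By repeated squaring mod 17: 2^{1}≡2, 2^{2}≡4, 2^{4}≡16, 2^{8}≡1. Then 2^{10} = 2^{8+2} ≡ 1 × 4 ≡ 4 mod 17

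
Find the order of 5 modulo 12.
Powers of 5 mod 12: 5^1≡5, 5^2≡1. Order = 2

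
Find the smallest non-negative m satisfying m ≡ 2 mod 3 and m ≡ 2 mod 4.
M = 3 × 4 = 12. M₁ = 4, y₁ ≡ 1 mod 3. M₂ = 3, y₂ ≡ 3 mod 4. m = 2×4×1 + 2×3×3 ≡ 2 mod 12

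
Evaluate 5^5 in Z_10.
By repeated squaring (mod 10): 5^{1}≡5, 5^{2}≡5, 5^{4}≡5. Then 5^{5} = 5^{4+1} ≡ 5 × 5 ≡ 5 (mod 10)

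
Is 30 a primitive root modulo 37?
30^{18} ≡ 1 mod 37 and 18 < 36, so ord_37(30) = 18 ≠ 36 and 30 is not a primitive root.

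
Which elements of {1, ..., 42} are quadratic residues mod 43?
QRs mod 43: {1, 4, 6, 9, 10, 11, 13, 14, 15, 16, 17, 21, 23, 24, 25, 31, 35, 36, 38, 40, 41}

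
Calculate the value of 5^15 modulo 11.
Using Fermat: 5^{10} ≡ 1 mod 11. 15 ≡ 5 mod 10. So 5^{15} ≡ 5^{5} ≡ 1 mod 11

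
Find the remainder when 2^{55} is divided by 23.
By Fermat: 2^{22} ≡ 1 mod 23. 55 = 2×22 + 11. So 2^{55} ≡ 2^{11} ≡ 1 mod 23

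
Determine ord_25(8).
Powers of 8 mod 25: 8^1≡8, 8^2≡14, 8^3≡12, 8^4≡21, 8^5≡18, 8^6≡19, 8^7≡2, 8^8≡16, 8^9≡3, 8^10≡24, 8^11≡17, 8^12≡11, 8^13≡13, 8^14≡4, 8^15≡7, 8^16≡6, 8^17≡23, 8^18≡9, 8^19≡22, 8^20≡1. Order = 20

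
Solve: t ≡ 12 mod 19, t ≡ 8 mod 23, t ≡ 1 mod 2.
M = 19 × 23 × 2 = 874. M₁ = 46, y₁ ≡ 12 mod 19. M₂ = 38, y₂ ≡ 20 mod 23. M₃ = 437, y₃ ≡ 1 mod 2. t = 12×46×12 + 8×38×20 + 1×437×1 ≡ 31 mod 874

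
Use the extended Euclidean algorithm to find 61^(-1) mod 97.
Extended GCD: 61(35) + 97(-22) = 1. So 61^(-1) ≡ 35 (mod 97). Verify: 61 × 35 = 2135 ≡ 1 (mod 97)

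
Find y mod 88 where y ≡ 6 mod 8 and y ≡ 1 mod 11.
M = 8 × 11 = 88. M₁ = 11, y₁ ≡ 3 mod 8. M₂ = 8, y₂ ≡ 7 mod 11. y = 6×11×3 + 1×8×7 ≡ 78 mod 88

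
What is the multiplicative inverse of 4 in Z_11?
Since 11 is prime, by Fermat 4^(-1) ≡ 4^{9} ≡ 3 mod 11. Verify: 4 × 3 = 12 ≡ 1 mod 11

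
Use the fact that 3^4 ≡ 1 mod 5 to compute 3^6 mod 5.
By Fermat: 3^{4} ≡ 1 mod 5. So 3^{6} = 3^{4} · 3^{2} ≡ 3^{2} ≡ 4 mod 5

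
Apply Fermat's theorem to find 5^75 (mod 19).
By Fermat: 5^{18} ≡ 1 (mod 19). 75 = 4×18 + 3. So 5^{75} ≡ 5^{3} ≡ 11 (mod 19)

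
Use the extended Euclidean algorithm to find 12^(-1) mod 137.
Extended GCD: 12(-57) + 137(5) = 1. So 12^(-1) ≡ -57 ≡ 80 mod 137. Verify: 12 × 80 = 960 ≡ 1 mod 137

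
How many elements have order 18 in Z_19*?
A prime p has φ(p-1) primitive roots; here φ(18) = 6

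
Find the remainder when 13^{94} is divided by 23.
By Fermat: 13^{22} ≡ 1 (mod 23). 94 = 4×22 + 6. So 13^{94} ≡ 13^{6} ≡ 6 (mod 23)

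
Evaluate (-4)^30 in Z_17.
Using Fermat: (-4)^{16} ≡ 1 (mod 17). 30 ≡ 14 (mod 16). So (-4)^{30} ≡ (-4)^{14} ≡ 16 (mod 17)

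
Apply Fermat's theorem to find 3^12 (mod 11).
By Fermat: 3^{10} ≡ 1 (mod 11). So 3^{12} = 3^{10} · 3^{2} ≡ 3^{2} ≡ 9 (mod 11)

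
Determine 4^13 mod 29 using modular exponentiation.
By repeated squaring (mod 29): 4^{1}≡4, 4^{2}≡16, 4^{4}≡24, 4^{8}≡25. Then 4^{13} = 4^{8+4+1} ≡ 25 × 24 × 4 ≡ 22 (mod 29)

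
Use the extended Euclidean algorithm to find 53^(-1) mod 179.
Extended GCD: 53(-27) + 179(8) = 1. So 53^(-1) ≡ -27 ≡ 152 (mod 179). Verify: 53 × 152 = 8056 ≡ 1 (mod 179)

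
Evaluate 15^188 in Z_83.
Using Fermat: 15^{82} ≡ 1 mod 83. 188 ≡ 24 mod 82. So 15^{188} ≡ 15^{24} ≡ 21 mod 83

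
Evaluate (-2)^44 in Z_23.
Using Fermat: (-2)^{22} ≡ 1 mod 23. 44 ≡ 0 mod 22. So (-2)^{44} ≡ (-2)^{0} ≡ 1 mod 23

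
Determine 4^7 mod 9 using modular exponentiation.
By repeated squaring (mod 9): 4^{1}≡4, 4^{2}≡7, 4^{4}≡4. Then 4^{7} = 4^{4+2+1} ≡ 4 × 7 × 4 ≡ 4 (mod 9)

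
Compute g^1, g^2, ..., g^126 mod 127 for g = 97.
97^1, 97^2, ..., 97^{126} mod 127: [97, 11, 51, 121, 53, 61, 75, 36, 63, 15, 58, 38, 3, 37, 33, 26, 109, 32, 56, 98, 108, 62, 45, 47, 114, 9, 111, 99, 78, 73, 96, 41, 40, 70, 59, 8, 14, 88, 27, 79, 43, 107, 92, 34, 123, 120, 83, 50, 24, 42, 10, 81, 110, 2, 67, 22, 102, 115, 106, 122, 23, 72, 126, 30, 116, 76, 6, 74, 66, 52, 91, 64, 112, 69, 89, 124, 90, 94, 101, 18, 95, 71, 29, 19, 65, 82, 80, 13, 118, 16, 28, 49, 54, 31, 86, 87, 57, 68, 119, 113, 39, 100, 48, 84, 20, 35, 93, 4, 7, 44, 77, 103, 85, 117, 46, 17, 125, 60, 105, 25, 12, 21, 5, 104, 55, 1]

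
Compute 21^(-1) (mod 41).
Since 41 is prime, by Fermat 21^(-1) ≡ 21^{39} ≡ 2 (mod 41). Verify: 21 × 2 = 42 ≡ 1 (mod 41)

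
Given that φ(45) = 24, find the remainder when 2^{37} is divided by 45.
By Euler: 2^{24} ≡ 1 mod 45 since gcd(2, 45) = 1. 37 = 1×24 + 13. So 2^{37} ≡ 2^{13} ≡ 2 mod 45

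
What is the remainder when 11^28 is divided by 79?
By repeated squaring mod 79: 11^{1}≡11, 11^{2}≡42, 11^{4}≡26, 11^{8}≡44, 11^{16}≡40. Then 11^{28} = 11^{16+8+4} ≡ 40 × 44 × 26 ≡ 19 mod 79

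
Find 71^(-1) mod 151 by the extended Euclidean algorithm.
Extended GCD: 71(-17) + 151(8) = 1. So 71^(-1) ≡ -17 ≡ 134 mod 151. Verify: 71 × 134 = 9514 ≡ 1 mod 151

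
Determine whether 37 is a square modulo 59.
By Euler's criterion: 37^{29} ≡ 58 (mod 59). Since this equals -1 (≡ 58), 37 is not a QR.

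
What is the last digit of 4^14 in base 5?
Using Fermat: 4^{4} ≡ 1 mod 5. 14 ≡ 2 mod 4. So 4^{14} ≡ 4^{2} ≡ 1 mod 5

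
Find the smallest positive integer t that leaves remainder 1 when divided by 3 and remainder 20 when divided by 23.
M = 3 × 23 = 69. M₁ = 23, y₁ ≡ 2 mod 3. M₂ = 3, y₂ ≡ 8 mod 23. t = 1×23×2 + 20×3×8 ≡ 43 mod 69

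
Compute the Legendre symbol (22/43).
(22/43) = 22^{21} mod 43 = -1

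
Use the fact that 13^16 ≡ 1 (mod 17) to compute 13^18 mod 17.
By Fermat: 13^{16} ≡ 1 (mod 17). So 13^{18} = 13^{16} · 13^{2} ≡ 13^{2} ≡ 16 (mod 17)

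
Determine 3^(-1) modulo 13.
Since 13 is prime, by Fermat 3^(-1) ≡ 3^{11} ≡ 9 (mod 13). Verify: 3 × 9 = 27 ≡ 1 (mod 13)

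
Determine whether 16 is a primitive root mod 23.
16^{11} ≡ 1 (mod 23) and 11 < 22, so ord_23(16) = 11 ≠ 22 and 16 is not a primitive root.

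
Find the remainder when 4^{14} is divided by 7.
By Fermat: 4^{6} ≡ 1 (mod 7). 14 = 2×6 + 2. So 4^{14} ≡ 4^{2} ≡ 2 (mod 7)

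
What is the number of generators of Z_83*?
There are φ(83-1) = φ(82) = 40 primitive roots modulo 83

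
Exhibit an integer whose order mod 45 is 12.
38 has order 12 mod 45 since 38^{12} ≡ 1 (mod 45) and no smaller power works.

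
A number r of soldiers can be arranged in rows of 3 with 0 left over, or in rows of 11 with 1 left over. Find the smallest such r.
M = 3 × 11 = 33. M₁ = 11, y₁ ≡ 2 mod 3. M₂ = 3, y₂ ≡ 4 mod 11. r = 0×11×2 + 1×3×4 ≡ 12 mod 33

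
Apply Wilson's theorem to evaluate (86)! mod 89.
(88)! = (86)! × (87) × (88) ≡ -1 mod 89. So (86)! ≡ -1 × [(88)(87)]^(-1) ≡ 44 mod 89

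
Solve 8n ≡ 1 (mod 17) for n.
Since 17 is prime, by Fermat 8^(-1) ≡ 8^{15} ≡ 15 (mod 17). Verify: 8 × 15 = 120 ≡ 1 (mod 17)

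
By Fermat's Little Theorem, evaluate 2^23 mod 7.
By Fermat: 2^{6} ≡ 1 mod 7. 23 = 3×6 + 5. So 2^{23} ≡ 2^{5} ≡ 4 mod 7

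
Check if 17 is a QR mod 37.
By Euler's criterion: 17^{18} ≡ 36 mod 37. Since this equals -1 (≡ 36), 17 is not a QR.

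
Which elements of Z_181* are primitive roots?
There are φ(180) = 48 primitive roots mod 181: {2, 10, 18, 21, 23, 24, 28, 41, 47, 50, 53, 54, 57, 58, 63, 66, 69, 76, 77, 78, 83, 84, 85, 90, 91, 96, 97, 98, 103, 104, 105, 112, 115, 118, 123, 124, 127, 128, 131, 134, 140, 153, 157, 158, 160, 163, 171, 179}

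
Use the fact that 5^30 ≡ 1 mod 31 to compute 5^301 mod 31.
By Fermat: 5^{30} ≡ 1 mod 31. 301 ≡ 1 mod 30. So 5^{301} ≡ 5^{1} ≡ 5 mod 31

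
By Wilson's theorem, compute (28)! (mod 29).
By Wilson's theorem, (28)! ≡ -1 ≡ 28 (mod 29)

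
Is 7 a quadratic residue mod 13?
By Euler's criterion: 7^{6} ≡ 12 mod 13. Since this equals -1 (≡ 12), 7 is not a QR.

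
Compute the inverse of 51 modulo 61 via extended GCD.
Extended GCD: 51(6) + 61(-5) = 1. So 51^(-1) ≡ 6 mod 61. Verify: 51 × 6 = 306 ≡ 1 mod 61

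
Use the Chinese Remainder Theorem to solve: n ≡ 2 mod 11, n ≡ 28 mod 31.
M = 11 × 31 = 341. M₁ = 31, y₁ ≡ 5 mod 11. M₂ = 11, y₂ ≡ 17 mod 31. n = 2×31×5 + 28×11×17 ≡ 90 mod 341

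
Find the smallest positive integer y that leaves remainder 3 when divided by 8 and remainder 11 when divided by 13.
M = 8 × 13 = 104. M₁ = 13, y₁ ≡ 5 (mod 8). M₂ = 8, y₂ ≡ 5 (mod 13). y = 3×13×5 + 11×8×5 ≡ 11 (mod 104)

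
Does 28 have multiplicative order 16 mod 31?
Powers of 28 mod 31: 28^1≡28, 28^2≡9, 28^3≡4, 28^4≡19, 28^5≡5, 28^6≡16, 28^7≡14, 28^8≡20, 28^9≡2, 28^10≡25, 28^11≡18, 28^12≡8, 28^13≡7, 28^14≡10, 28^15≡1. Already 28^15≡1, so the order is 15 < 16. No, the actual order is 15.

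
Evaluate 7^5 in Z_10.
By repeated squaring mod 10: 7^{1}≡7, 7^{2}≡9, 7^{4}≡1. Then 7^{5} = 7^{4+1} ≡ 1 × 7 ≡ 7 mod 10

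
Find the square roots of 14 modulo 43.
The square roots of 14 mod 43 are 10 and 33. Verify: 10² = 100 ≡ 14 (mod 43)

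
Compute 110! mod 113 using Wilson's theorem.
(112)! = (110)! × (111) × (112) ≡ -1 mod 113. So (110)! ≡ -1 × [(112)(111)]^(-1) ≡ 56 mod 113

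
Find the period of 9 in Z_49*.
Powers of 9 mod 49: 9^1≡9, 9^2≡32, 9^3≡43, 9^4≡44, 9^5≡4, 9^6≡36, 9^7≡30, 9^8≡25, 9^9≡29, 9^10≡16, 9^11≡46, 9^12≡22, 9^13≡2, 9^14≡18, 9^15≡15, 9^16≡37, 9^17≡39, 9^18≡8, 9^19≡23, 9^20≡11, 9^21≡1. So the order of 9 is 21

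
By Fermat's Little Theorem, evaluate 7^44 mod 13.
By Fermat: 7^{12} ≡ 1 mod 13. 44 = 3×12 + 8. So 7^{44} ≡ 7^{8} ≡ 3 mod 13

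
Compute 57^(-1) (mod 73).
Since 73 is prime, by Fermat 57^(-1) ≡ 57^{71} ≡ 41 (mod 73). Verify: 57 × 41 = 2337 ≡ 1 (mod 73)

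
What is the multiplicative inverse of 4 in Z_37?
Since 37 is prime, by Fermat 4^(-1) ≡ 4^{35} ≡ 28 mod 37. Verify: 4 × 28 = 112 ≡ 1 mod 37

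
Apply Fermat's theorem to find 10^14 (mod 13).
By Fermat: 10^{12} ≡ 1 (mod 13). So 10^{14} = 10^{12} · 10^{2} ≡ 10^{2} ≡ 9 (mod 13)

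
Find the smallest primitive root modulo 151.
g = 6. For each prime q|150: 6^{75}≡150, 6^{50}≡32, 6^{30}≡59, none ≡ 1, so ord_151(6) = 150 and 6 is a primitive root.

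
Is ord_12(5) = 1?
Powers of 5 mod 12: 5^1≡5, 5^2≡1. 5^1≡5≢1, so ord ≠ 1. No, the actual order is 2.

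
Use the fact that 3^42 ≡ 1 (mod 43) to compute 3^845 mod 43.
By Fermat: 3^{42} ≡ 1 (mod 43). 845 ≡ 5 (mod 42). So 3^{845} ≡ 3^{5} ≡ 28 (mod 43)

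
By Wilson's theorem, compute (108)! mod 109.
By Wilson's theorem, (108)! ≡ -1 ≡ 108 mod 109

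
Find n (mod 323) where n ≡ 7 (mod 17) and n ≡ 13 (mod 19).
M = 17 × 19 = 323. M₁ = 19, y₁ ≡ 9 (mod 17). M₂ = 17, y₂ ≡ 9 (mod 19). n = 7×19×9 + 13×17×9 ≡ 279 (mod 323)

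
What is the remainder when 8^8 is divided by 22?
By repeated squaring (mod 22): 8^{1}≡8, 8^{2}≡20, 8^{4}≡4, 8^{8}≡16. So 8^{8} ≡ 16 (mod 22)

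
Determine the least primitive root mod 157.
g = 5. Powers: [5, 25, 125, 154, 142, 82, ...] generates all 156 non-zero residues.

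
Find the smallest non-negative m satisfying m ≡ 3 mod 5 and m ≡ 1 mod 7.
M = 5 × 7 = 35. M₁ = 7, y₁ ≡ 3 mod 5. M₂ = 5, y₂ ≡ 3 mod 7. m = 3×7×3 + 1×5×3 ≡ 8 mod 35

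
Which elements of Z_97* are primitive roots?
There are φ(96) = 32 primitive roots mod 97: {5, 7, 10, 13, 14, 15, 17, 21, 23, 26, 29, 37, 38, 39, 40, 41, 56, 57, 58, 59, 60, 68, 71, 74, 76, 80, 82, 83, 84, 87, 90, 92}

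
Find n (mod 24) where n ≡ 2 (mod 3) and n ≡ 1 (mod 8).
M = 3 × 8 = 24. M₁ = 8, y₁ ≡ 2 (mod 3). M₂ = 3, y₂ ≡ 3 (mod 8). n = 2×8×2 + 1×3×3 ≡ 17 (mod 24)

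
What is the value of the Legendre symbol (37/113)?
(37/113) = 37^{56} mod 113 = -1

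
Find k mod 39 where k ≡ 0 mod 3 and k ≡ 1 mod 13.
M = 3 × 13 = 39. M₁ = 13, y₁ ≡ 1 mod 3. M₂ = 3, y₂ ≡ 9 mod 13. k = 0×13×1 + 1×3×9 ≡ 27 mod 39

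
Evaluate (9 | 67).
(9/67) = 9^{33} mod 67 = 1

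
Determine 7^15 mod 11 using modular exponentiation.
Using Fermat: 7^{10} ≡ 1 (mod 11). 15 ≡ 5 (mod 10). So 7^{15} ≡ 7^{5} ≡ 10 (mod 11)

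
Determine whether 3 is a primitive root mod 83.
3^{41} ≡ 1 (mod 83) and 41 < 82, so ord_83(3) = 41 ≠ 82 and 3 is not a primitive root.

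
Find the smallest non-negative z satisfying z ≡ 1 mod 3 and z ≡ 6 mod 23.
M = 3 × 23 = 69. M₁ = 23, y₁ ≡ 2 mod 3. M₂ = 3, y₂ ≡ 8 mod 23. z = 1×23×2 + 6×3×8 ≡ 52 mod 69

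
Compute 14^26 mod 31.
By repeated squaring mod 31: 14^{1}≡14, 14^{2}≡10, 14^{4}≡7, 14^{8}≡18, 14^{16}≡14. Then 14^{26} = 14^{16+8+2} ≡ 14 × 18 × 10 ≡ 9 mod 31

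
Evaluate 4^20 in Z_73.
By repeated squaring mod 73: 4^{1}≡4, 4^{2}≡16, 4^{4}≡37, 4^{8}≡55, 4^{16}≡32. Then 4^{20} = 4^{16+4} ≡ 32 × 37 ≡ 16 mod 73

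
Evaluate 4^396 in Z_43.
Using Fermat: 4^{42} ≡ 1 mod 43. 396 ≡ 18 mod 42. So 4^{396} ≡ 4^{18} ≡ 41 mod 43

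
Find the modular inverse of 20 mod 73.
Since 73 is prime, by Fermat 20^(-1) ≡ 20^{71} ≡ 11 mod 73. Verify: 20 × 11 = 220 ≡ 1 mod 73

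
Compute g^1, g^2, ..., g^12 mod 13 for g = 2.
2^1, 2^2, ..., 2^{12} mod 13: [2, 4, 8, 3, 6, 12, 11, 9, 5, 10, 7, 1]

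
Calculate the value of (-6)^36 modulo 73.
By repeated squaring mod 73: (-6)^{1}≡67, (-6)^{2}≡36, (-6)^{4}≡55, (-6)^{8}≡32, (-6)^{16}≡2, (-6)^{32}≡4. Then (-6)^{36} = (-6)^{32+4} ≡ 4 × 55 ≡ 1 mod 73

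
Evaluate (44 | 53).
(44/53) = 44^{26} mod 53 = 1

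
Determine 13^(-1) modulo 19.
Since 19 is prime, by Fermat 13^(-1) ≡ 13^{17} ≡ 3 mod 19. Verify: 13 × 3 = 39 ≡ 1 mod 19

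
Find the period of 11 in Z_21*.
Powers of 11 mod 21: 11^1≡11, 11^2≡16, 11^3≡8, 11^4≡4, 11^5≡2, 11^6≡1. Order = 6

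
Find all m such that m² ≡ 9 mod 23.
The square roots of 9 mod 23 are 3 and 20. Verify: 3² = 9 ≡ 9 mod 23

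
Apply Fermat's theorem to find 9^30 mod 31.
By Fermat's Little Theorem, 9^{30} ≡ 1 mod 31 since 31 is prime and gcd(9, 31) = 1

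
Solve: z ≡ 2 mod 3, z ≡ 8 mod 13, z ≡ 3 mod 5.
M = 3 × 13 × 5 = 195. M₁ = 65, y₁ ≡ 2 mod 3. M₂ = 15, y₂ ≡ 7 mod 13. M₃ = 39, y₃ ≡ 4 mod 5. z = 2×65×2 + 8×15×7 + 3×39×4 ≡ 8 mod 195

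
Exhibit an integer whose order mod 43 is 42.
3 has order 42 mod 43 since 3^{42} ≡ 1 (mod 43) and no smaller power works.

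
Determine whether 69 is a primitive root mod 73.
69^{18} ≡ 1 (mod 73) and 18 < 72, so ord_73(69) = 18 ≠ 72 and 69 is not a primitive root.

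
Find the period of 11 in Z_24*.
Powers of 11 mod 24: 11^1≡11, 11^2≡1. So the order of 11 is 2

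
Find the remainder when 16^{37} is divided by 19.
By Fermat: 16^{18} ≡ 1 mod 19. 37 = 2×18 + 1. So 16^{37} ≡ 16^{1} ≡ 16 mod 19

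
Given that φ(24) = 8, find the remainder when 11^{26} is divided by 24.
By Euler: 11^{8} ≡ 1 (mod 24) since gcd(11, 24) = 1. 26 = 3×8 + 2. So 11^{26} ≡ 11^{2} ≡ 1 (mod 24)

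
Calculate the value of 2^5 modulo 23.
By repeated squaring mod 23: 2^{1}≡2, 2^{2}≡4, 2^{4}≡16. Then 2^{5} = 2^{4+1} ≡ 16 × 2 ≡ 9 mod 23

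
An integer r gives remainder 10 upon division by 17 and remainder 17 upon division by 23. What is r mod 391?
M = 17 × 23 = 391. M₁ = 23, y₁ ≡ 3 mod 17. M₂ = 17, y₂ ≡ 19 mod 23. r = 10×23×3 + 17×17×19 ≡ 316 mod 391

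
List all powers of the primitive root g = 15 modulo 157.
15^1, 15^2, ..., 15^{156} mod 157: [15, 68, 78, 71, 123, 118, 43, 17, 98, 57, 70, 108, 50, 122, 103, 132, 96, 27, 91, 109, 65, 33, 24, 46, 62, 145, 134, 126, 6, 90, 94, 154, 112, 110, 80, 101, 102, 117, 28, 106, 20, 143, 104, 147, 7, 105, 5, 75, 26, 76, 41, 144, 119, 58, 85, 19, 128, 36, 69, 93, 139, 44, 32, 9, 135, 141, 74, 11, 8, 120, 73, 153, 97, 42, 2, 30, 136, 156, 142, 89, 79, 86, 34, 39, 114, 140, 59, 100, 87, 49, 107, 35, 54, 25, 61, 130, 66, 48, 92, 124, 133, 111, 95, 12, 23, 31, 151, 67, 63, 3, 45, 47, 77, 56, 55, 40, 129, 51, 137, 14, 53, 10, 150, 52, 152, 82, 131, 81, 116, 13, 38, 99, 72, 138, 29, 121, 88, 64, 18, 113, 125, 148, 22, 16, 83, 146, 149, 37, 84, 4, 60, 115, 155, 127, 21, 1]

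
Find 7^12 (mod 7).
By repeated squaring (mod 7): 7^{1}≡0, 7^{2}≡0, 7^{4}≡0, 7^{8}≡0. Then 7^{12} = 7^{8+4} ≡ 0 × 0 ≡ 0 (mod 7)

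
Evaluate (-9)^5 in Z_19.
By repeated squaring mod 19: (-9)^{1}≡10, (-9)^{2}≡5, (-9)^{4}≡6. Then (-9)^{5} = (-9)^{4+1} ≡ 6 × 10 ≡ 3 mod 19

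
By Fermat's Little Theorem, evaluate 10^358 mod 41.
By Fermat: 10^{40} ≡ 1 mod 41. 358 ≡ 38 mod 40. So 10^{358} ≡ 10^{38} ≡ 16 mod 41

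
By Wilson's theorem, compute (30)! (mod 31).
By Wilson's theorem, (30)! ≡ -1 ≡ 30 (mod 31)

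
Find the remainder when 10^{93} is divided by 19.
By Fermat: 10^{18} ≡ 1 (mod 19). 93 = 5×18 + 3. So 10^{93} ≡ 10^{3} ≡ 12 (mod 19)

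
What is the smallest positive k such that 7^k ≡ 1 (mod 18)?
Powers of 7 mod 18: 7^1≡7, 7^2≡13, 7^3≡1. ord_18(7) = 3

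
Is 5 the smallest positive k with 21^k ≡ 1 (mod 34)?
Powers of 21 mod 34: 21^1≡21, 21^2≡33, 21^3≡13, 21^4≡1. Already 21^4≡1, so the order is 4 < 5. No, the actual order is 4.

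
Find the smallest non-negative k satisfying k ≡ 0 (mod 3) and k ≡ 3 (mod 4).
M = 3 × 4 = 12. M₁ = 4, y₁ ≡ 1 (mod 3). M₂ = 3, y₂ ≡ 3 (mod 4). k = 0×4×1 + 3×3×3 ≡ 3 (mod 12)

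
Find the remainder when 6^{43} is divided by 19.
By Fermat: 6^{18} ≡ 1 mod 19. 43 = 2×18 + 7. So 6^{43} ≡ 6^{7} ≡ 9 mod 19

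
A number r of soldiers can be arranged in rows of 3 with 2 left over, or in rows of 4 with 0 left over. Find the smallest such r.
M = 3 × 4 = 12. M₁ = 4, y₁ ≡ 1 (mod 3). M₂ = 3, y₂ ≡ 3 (mod 4). r = 2×4×1 + 0×3×3 ≡ 8 (mod 12)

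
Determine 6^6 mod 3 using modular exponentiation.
By repeated squaring (mod 3): 6^{1}≡0, 6^{2}≡0, 6^{4}≡0. Then 6^{6} = 6^{4+2} ≡ 0 × 0 ≡ 0 (mod 3)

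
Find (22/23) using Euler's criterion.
(22/23) = 22^{11} mod 23 = -1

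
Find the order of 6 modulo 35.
Powers of 6 mod 35: 6^1≡6, 6^2≡1. So the order of 6 is 2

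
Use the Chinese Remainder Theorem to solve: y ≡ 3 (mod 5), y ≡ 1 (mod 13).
M = 5 × 13 = 65. M₁ = 13, y₁ ≡ 2 (mod 5). M₂ = 5, y₂ ≡ 8 (mod 13). y = 3×13×2 + 1×5×8 ≡ 53 (mod 65)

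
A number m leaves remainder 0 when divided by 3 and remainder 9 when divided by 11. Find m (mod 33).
M = 3 × 11 = 33. M₁ = 11, y₁ ≡ 2 (mod 3). M₂ = 3, y₂ ≡ 4 (mod 11). m = 0×11×2 + 9×3×4 ≡ 9 (mod 33)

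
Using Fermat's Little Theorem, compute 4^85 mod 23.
By Fermat: 4^{22} ≡ 1 mod 23. 85 = 3×22 + 19. So 4^{85} ≡ 4^{19} ≡ 9 mod 23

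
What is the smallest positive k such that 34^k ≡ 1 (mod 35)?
Powers of 34 mod 35: 34^1≡34, 34^2≡1. Order = 2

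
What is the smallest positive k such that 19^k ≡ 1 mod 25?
Powers of 19 mod 25: 19^1≡19, 19^2≡11, 19^3≡9, 19^4≡21, 19^5≡24, 19^6≡6, 19^7≡14, 19^8≡16, 19^9≡4, 19^10≡1. Order = 10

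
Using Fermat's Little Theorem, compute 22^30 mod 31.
By Fermat's Little Theorem, 22^{30} ≡ 1 mod 31 since 31 is prime and gcd(22, 31) = 1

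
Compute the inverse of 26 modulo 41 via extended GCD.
Extended GCD: 26(-11) + 41(7) = 1. So 26^(-1) ≡ -11 ≡ 30 mod 41. Verify: 26 × 30 = 780 ≡ 1 mod 41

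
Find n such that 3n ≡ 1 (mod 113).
Since 113 is prime, by Fermat 3^(-1) ≡ 3^{111} ≡ 38 (mod 113). Verify: 3 × 38 = 114 ≡ 1 (mod 113)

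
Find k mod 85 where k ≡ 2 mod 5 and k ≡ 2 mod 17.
M = 5 × 17 = 85. M₁ = 17, y₁ ≡ 3 mod 5. M₂ = 5, y₂ ≡ 7 mod 17. k = 2×17×3 + 2×5×7 ≡ 2 mod 85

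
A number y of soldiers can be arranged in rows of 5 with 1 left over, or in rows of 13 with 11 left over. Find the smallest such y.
M = 5 × 13 = 65. M₁ = 13, y₁ ≡ 2 (mod 5). M₂ = 5, y₂ ≡ 8 (mod 13). y = 1×13×2 + 11×5×8 ≡ 11 (mod 65)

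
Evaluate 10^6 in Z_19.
By repeated squaring mod 19: 10^{1}≡10, 10^{2}≡5, 10^{4}≡6. Then 10^{6} = 10^{4+2} ≡ 6 × 5 ≡ 11 mod 19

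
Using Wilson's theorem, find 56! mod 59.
(58)! = (56)! × (57) × (58) ≡ -1 (mod 59). So (56)! ≡ -1 × [(58)(57)]^(-1) ≡ 29 (mod 59)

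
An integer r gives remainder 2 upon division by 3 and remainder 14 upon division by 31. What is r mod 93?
M = 3 × 31 = 93. M₁ = 31, y₁ ≡ 1 mod 3. M₂ = 3, y₂ ≡ 21 mod 31. r = 2×31×1 + 14×3×21 ≡ 14 mod 93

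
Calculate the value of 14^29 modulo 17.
Using Fermat: 14^{16} ≡ 1 (mod 17). 29 ≡ 13 (mod 16). So 14^{29} ≡ 14^{13} ≡ 5 (mod 17)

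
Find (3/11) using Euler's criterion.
(3/11) = 3^{5} mod 11 = 1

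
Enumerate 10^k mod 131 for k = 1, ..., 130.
10^1, 10^2, ..., 10^{130} mod 131: [10, 100, 83, 44, 47, 77, 115, 102, 103, 113, 82, 34, 78, 125, 71, 55, 26, 129, 111, 62, 96, 43, 37, 108, 32, 58, 56, 36, 98, 63, 106, 12, 120, 21, 79, 4, 40, 7, 70, 45, 57, 46, 67, 15, 19, 59, 66, 5, 50, 107, 22, 89, 104, 123, 51, 117, 122, 41, 17, 39, 128, 101, 93, 13, 130, 121, 31, 48, 87, 84, 54, 16, 29, 28, 18, 49, 97, 53, 6, 60, 76, 105, 2, 20, 69, 35, 88, 94, 23, 99, 73, 75, 95, 33, 68, 25, 119, 11, 110, 52, 127, 91, 124, 61, 86, 74, 85, 64, 116, 112, 72, 65, 126, 81, 24, 109, 42, 27, 8, 80, 14, 9, 90, 114, 92, 3, 30, 38, 118, 1]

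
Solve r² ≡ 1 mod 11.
The square roots of 1 mod 11 are 1 and 10. Verify: 1² = 1 ≡ 1 mod 11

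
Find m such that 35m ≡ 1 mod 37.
Since 37 is prime, by Fermat 35^(-1) ≡ 35^{35} ≡ 18 mod 37. Verify: 35 × 18 = 630 ≡ 1 mod 37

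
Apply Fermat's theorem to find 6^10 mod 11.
By Fermat's Little Theorem, 6^{10} ≡ 1 mod 11 since 11 is prime and gcd(6, 11) = 1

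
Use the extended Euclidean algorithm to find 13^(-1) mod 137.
Extended GCD: 13(-21) + 137(2) = 1. So 13^(-1) ≡ -21 ≡ 116 (mod 137). Verify: 13 × 116 = 1508 ≡ 1 (mod 137)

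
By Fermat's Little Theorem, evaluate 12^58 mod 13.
By Fermat: 12^{12} ≡ 1 mod 13. 58 = 4×12 + 10. So 12^{58} ≡ 12^{10} ≡ 1 mod 13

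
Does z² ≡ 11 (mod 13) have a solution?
By Euler's criterion: 11^{6} ≡ 12 (mod 13). Since this equals -1 (≡ 12), 11 is not a QR.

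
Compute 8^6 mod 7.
Using Fermat: 8^{6} ≡ 1 mod 7. 6 ≡ 0 mod 6. So 8^{6} ≡ 8^{0} ≡ 1 mod 7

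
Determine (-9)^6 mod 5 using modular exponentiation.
Using Fermat: (-9)^{4} ≡ 1 (mod 5). 6 ≡ 2 (mod 4). So (-9)^{6} ≡ (-9)^{2} ≡ 1 (mod 5)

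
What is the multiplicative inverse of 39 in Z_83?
Since 83 is prime, by Fermat 39^(-1) ≡ 39^{81} ≡ 66 mod 83. Verify: 39 × 66 = 2574 ≡ 1 mod 83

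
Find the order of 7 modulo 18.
Powers of 7 mod 18: 7^1≡7, 7^2≡13, 7^3≡1. ord_18(7) = 3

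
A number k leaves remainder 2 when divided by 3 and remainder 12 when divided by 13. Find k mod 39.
M = 3 × 13 = 39. M₁ = 13, y₁ ≡ 1 mod 3. M₂ = 3, y₂ ≡ 9 mod 13. k = 2×13×1 + 12×3×9 ≡ 38 mod 39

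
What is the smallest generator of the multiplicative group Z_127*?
g = 3. For each prime q|126: 3^{63}≡126, 3^{42}≡107, 3^{18}≡4, none ≡ 1, so ord_127(3) = 126 and 3 is a primitive root.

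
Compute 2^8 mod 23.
By repeated squaring mod 23: 2^{1}≡2, 2^{2}≡4, 2^{4}≡16, 2^{8}≡3. So 2^{8} ≡ 3 mod 23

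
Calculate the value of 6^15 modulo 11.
Using Fermat: 6^{10} ≡ 1 (mod 11). 15 ≡ 5 (mod 10). So 6^{15} ≡ 6^{5} ≡ 10 (mod 11)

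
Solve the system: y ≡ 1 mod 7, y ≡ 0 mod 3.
M = 7 × 3 = 21. M₁ = 3, y₁ ≡ 5 mod 7. M₂ = 7, y₂ ≡ 1 mod 3. y = 1×3×5 + 0×7×1 ≡ 15 mod 21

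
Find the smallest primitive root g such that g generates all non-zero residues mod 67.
g = 2. Powers: [2, 4, 8, 16, 32, 64, 61, 55, 43, ...] generates all 66 non-zero residues.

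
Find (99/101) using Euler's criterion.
(99/101) = 99^{50} mod 101 = -1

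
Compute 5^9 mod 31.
By repeated squaring (mod 31): 5^{1}≡5, 5^{2}≡25, 5^{4}≡5, 5^{8}≡25. Then 5^{9} = 5^{8+1} ≡ 25 × 5 ≡ 1 (mod 31)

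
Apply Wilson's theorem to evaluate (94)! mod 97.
(96)! = (94)! × (95) × (96) ≡ -1 (mod 97). So (94)! ≡ -1 × [(96)(95)]^(-1) ≡ 48 (mod 97)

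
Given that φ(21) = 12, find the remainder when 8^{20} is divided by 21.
By Euler: 8^{12} ≡ 1 (mod 21) since gcd(8, 21) = 1. 20 = 1×12 + 8. So 8^{20} ≡ 8^{8} ≡ 1 (mod 21)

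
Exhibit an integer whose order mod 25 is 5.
6 has order 5 mod 25 since 6^{5} ≡ 1 (mod 25) and no smaller power works.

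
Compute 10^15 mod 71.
By repeated squaring mod 71: 10^{1}≡10, 10^{2}≡29, 10^{4}≡60, 10^{8}≡50. Then 10^{15} = 10^{8+4+2+1} ≡ 50 × 60 × 29 × 10 ≡ 37 mod 71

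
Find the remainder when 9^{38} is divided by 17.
By Fermat: 9^{16} ≡ 1 mod 17. 38 = 2×16 + 6. So 9^{38} ≡ 9^{6} ≡ 4 mod 17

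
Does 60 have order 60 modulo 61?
60^{2} ≡ 1 (mod 61) and 2 < 60, so ord_61(60) = 2 ≠ 60 and 60 is not a primitive root.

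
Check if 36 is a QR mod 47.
By Euler's criterion: 36^{23} ≡ 1 (mod 47). Since this equals 1, 36 is a QR.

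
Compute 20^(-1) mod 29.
Since 29 is prime, by Fermat 20^(-1) ≡ 20^{27} ≡ 16 mod 29. Verify: 20 × 16 = 320 ≡ 1 mod 29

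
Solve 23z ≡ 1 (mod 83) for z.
Since 83 is prime, by Fermat 23^(-1) ≡ 23^{81} ≡ 65 (mod 83). Verify: 23 × 65 = 1495 ≡ 1 (mod 83)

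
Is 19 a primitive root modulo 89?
ord_89(19) divides 88. For each prime q|88: 19^{44}≡88, 19^{8}≡2, none ≡ 1. So 19 has order 88 and is a primitive root mod 89.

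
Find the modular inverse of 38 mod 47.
Since 47 is prime, by Fermat 38^(-1) ≡ 38^{45} ≡ 26 (mod 47). Verify: 38 × 26 = 988 ≡ 1 (mod 47)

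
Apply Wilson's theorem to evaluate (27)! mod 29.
(28)! = (27)! × (28) ≡ -1 mod 29. So (27)! ≡ -1 × (28)^(-1) ≡ (-1)×(-1) = 1 mod 29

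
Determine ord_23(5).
Powers of 5 mod 23: 5^1≡5, 5^2≡2, 5^3≡10, 5^4≡4, 5^5≡20, 5^6≡8, 5^7≡17, 5^8≡16, 5^9≡11, 5^10≡9, 5^11≡22, 5^12≡18, 5^13≡21, 5^14≡13, 5^15≡19, 5^16≡3, 5^17≡15, 5^18≡6, 5^19≡7, 5^20≡12, 5^21≡14, 5^22≡1. ord_23(5) = 22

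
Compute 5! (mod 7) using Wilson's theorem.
(6)! = (5)! × (6) ≡ -1 (mod 7). So (5)! ≡ -1 × (6)^(-1) ≡ (-1)×(-1) = 1 (mod 7)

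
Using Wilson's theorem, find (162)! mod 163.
By Wilson's theorem, (162)! ≡ -1 ≡ 162 (mod 163)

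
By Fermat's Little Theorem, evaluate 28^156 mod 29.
By Fermat: 28^{28} ≡ 1 (mod 29). 156 = 5×28 + 16. So 28^{156} ≡ 28^{16} ≡ 1 (mod 29)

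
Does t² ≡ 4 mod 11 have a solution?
By Euler's criterion: 4^{5} ≡ 1 mod 11. Since this equals 1, 4 is a QR.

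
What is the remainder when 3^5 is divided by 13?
By repeated squaring mod 13: 3^{1}≡3, 3^{2}≡9, 3^{4}≡3. Then 3^{5} = 3^{4+1} ≡ 3 × 3 ≡ 9 mod 13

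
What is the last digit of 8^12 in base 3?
Using Fermat: 8^{2} ≡ 1 mod 3. 12 ≡ 0 mod 2. So 8^{12} ≡ 8^{0} ≡ 1 mod 3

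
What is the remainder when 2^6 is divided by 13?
By repeated squaring (mod 13): 2^{1}≡2, 2^{2}≡4, 2^{4}≡3. Then 2^{6} = 2^{4+2} ≡ 3 × 4 ≡ 12 (mod 13)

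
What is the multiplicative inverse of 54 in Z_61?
Since 61 is prime, by Fermat 54^(-1) ≡ 54^{59} ≡ 26 mod 61. Verify: 54 × 26 = 1404 ≡ 1 mod 61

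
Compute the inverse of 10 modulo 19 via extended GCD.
Extended GCD: 10(2) + 19(-1) = 1. So 10^(-1) ≡ 2 mod 19. Verify: 10 × 2 = 20 ≡ 1 mod 19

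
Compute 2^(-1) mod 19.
Since 19 is prime, by Fermat 2^(-1) ≡ 2^{17} ≡ 10 mod 19. Verify: 2 × 10 = 20 ≡ 1 mod 19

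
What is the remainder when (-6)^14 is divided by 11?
Using Fermat: (-6)^{10} ≡ 1 (mod 11). 14 ≡ 4 (mod 10). So (-6)^{14} ≡ (-6)^{4} ≡ 9 (mod 11)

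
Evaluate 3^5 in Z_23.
By repeated squaring (mod 23): 3^{1}≡3, 3^{2}≡9, 3^{4}≡12. Then 3^{5} = 3^{4+1} ≡ 12 × 3 ≡ 13 (mod 23)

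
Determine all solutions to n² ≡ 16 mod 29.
The square roots of 16 mod 29 are 25 and 4. Verify: 25² = 625 ≡ 16 mod 29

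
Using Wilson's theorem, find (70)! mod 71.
By Wilson's theorem, (70)! ≡ -1 ≡ 70 (mod 71)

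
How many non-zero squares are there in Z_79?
Exactly half the non-zero residues mod a prime are QRs: (79-1)/2 = 39.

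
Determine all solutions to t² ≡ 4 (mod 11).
The square roots of 4 mod 11 are 9 and 2. Verify: 9² = 81 ≡ 4 (mod 11)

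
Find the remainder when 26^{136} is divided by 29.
By Fermat: 26^{28} ≡ 1 (mod 29). 136 = 4×28 + 24. So 26^{136} ≡ 26^{24} ≡ 24 (mod 29)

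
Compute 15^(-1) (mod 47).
Since 47 is prime, by Fermat 15^(-1) ≡ 15^{45} ≡ 22 (mod 47). Verify: 15 × 22 = 330 ≡ 1 (mod 47)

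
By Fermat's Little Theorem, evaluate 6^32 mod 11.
By Fermat: 6^{10} ≡ 1 mod 11. 32 = 3×10 + 2. So 6^{32} ≡ 6^{2} ≡ 3 mod 11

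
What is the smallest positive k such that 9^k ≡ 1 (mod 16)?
Powers of 9 mod 16: 9^1≡9, 9^2≡1. So the order of 9 is 2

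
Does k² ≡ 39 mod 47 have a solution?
By Euler's criterion: 39^{23} ≡ 46 mod 47. Since this equals -1 (≡ 46), 39 is not a QR.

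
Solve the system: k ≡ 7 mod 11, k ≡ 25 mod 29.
M = 11 × 29 = 319. M₁ = 29, y₁ ≡ 8 mod 11. M₂ = 11, y₂ ≡ 8 mod 29. k = 7×29×8 + 25×11×8 ≡ 315 mod 319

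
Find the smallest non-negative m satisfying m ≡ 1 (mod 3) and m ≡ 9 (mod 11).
M = 3 × 11 = 33. M₁ = 11, y₁ ≡ 2 (mod 3). M₂ = 3, y₂ ≡ 4 (mod 11). m = 1×11×2 + 9×3×4 ≡ 31 (mod 33)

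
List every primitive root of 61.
There are φ(60) = 16 primitive roots mod 61: {2, 6, 7, 10, 17, 18, 26, 30, 31, 35, 43, 44, 51, 54, 55, 59}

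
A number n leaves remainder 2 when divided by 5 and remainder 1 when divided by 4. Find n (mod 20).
M = 5 × 4 = 20. M₁ = 4, y₁ ≡ 4 (mod 5). M₂ = 5, y₂ ≡ 1 (mod 4). n = 2×4×4 + 1×5×1 ≡ 17 (mod 20)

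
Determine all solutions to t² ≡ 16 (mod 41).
The square roots of 16 mod 41 are 37 and 4. Verify: 37² = 1369 ≡ 16 (mod 41)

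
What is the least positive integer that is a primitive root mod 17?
g = 3. For each prime q|16: 3^{8}≡16, none ≡ 1, so ord_17(3) = 16 and 3 is a primitive root.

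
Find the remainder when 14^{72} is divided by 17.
By Fermat: 14^{16} ≡ 1 (mod 17). 72 = 4×16 + 8. So 14^{72} ≡ 14^{8} ≡ 16 (mod 17)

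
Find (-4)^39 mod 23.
Using Fermat: (-4)^{22} ≡ 1 mod 23. 39 ≡ 17 mod 22. So (-4)^{39} ≡ (-4)^{17} ≡ 21 mod 23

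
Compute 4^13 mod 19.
By repeated squaring (mod 19): 4^{1}≡4, 4^{2}≡16, 4^{4}≡9, 4^{8}≡5. Then 4^{13} = 4^{8+4+1} ≡ 5 × 9 × 4 ≡ 9 (mod 19)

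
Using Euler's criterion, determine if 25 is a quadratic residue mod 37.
By Euler's criterion: 25^{18} ≡ 1 (mod 37). Since this equals 1, 25 is a QR.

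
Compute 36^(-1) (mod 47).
Since 47 is prime, by Fermat 36^(-1) ≡ 36^{45} ≡ 17 (mod 47). Verify: 36 × 17 = 612 ≡ 1 (mod 47)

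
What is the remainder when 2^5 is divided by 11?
By repeated squaring (mod 11): 2^{1}≡2, 2^{2}≡4, 2^{4}≡5. Then 2^{5} = 2^{4+1} ≡ 5 × 2 ≡ 10 (mod 11)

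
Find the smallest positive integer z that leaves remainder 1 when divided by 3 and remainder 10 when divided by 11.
M = 3 × 11 = 33. M₁ = 11, y₁ ≡ 2 mod 3. M₂ = 3, y₂ ≡ 4 mod 11. z = 1×11×2 + 10×3×4 ≡ 10 mod 33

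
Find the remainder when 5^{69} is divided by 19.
By Fermat: 5^{18} ≡ 1 (mod 19). 69 = 3×18 + 15. So 5^{69} ≡ 5^{15} ≡ 7 (mod 19)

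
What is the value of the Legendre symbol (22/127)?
(22/127) = 22^{63} mod 127 = 1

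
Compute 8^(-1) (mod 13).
Since 13 is prime, by Fermat 8^(-1) ≡ 8^{11} ≡ 5 (mod 13). Verify: 8 × 5 = 40 ≡ 1 (mod 13)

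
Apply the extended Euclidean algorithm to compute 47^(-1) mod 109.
Extended GCD: 47(-51) + 109(22) = 1. So 47^(-1) ≡ -51 ≡ 58 mod 109. Verify: 47 × 58 = 2726 ≡ 1 mod 109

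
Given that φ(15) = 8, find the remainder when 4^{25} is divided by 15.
By Euler: 4^{8} ≡ 1 (mod 15) since gcd(4, 15) = 1. 25 = 3×8 + 1. So 4^{25} ≡ 4^{1} ≡ 4 (mod 15)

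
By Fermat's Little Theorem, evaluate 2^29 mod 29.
By Fermat: 2^{28} ≡ 1 (mod 29). So 2^{29} = 2^{28} · 2^{1} ≡ 2^{1} ≡ 2 (mod 29)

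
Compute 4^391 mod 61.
Using Fermat: 4^{60} ≡ 1 (mod 61). 391 ≡ 31 (mod 60). So 4^{391} ≡ 4^{31} ≡ 4 (mod 61)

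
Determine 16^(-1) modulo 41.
Since 41 is prime, by Fermat 16^(-1) ≡ 16^{39} ≡ 18 mod 41. Verify: 16 × 18 = 288 ≡ 1 mod 41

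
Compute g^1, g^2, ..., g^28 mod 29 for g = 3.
3^1, 3^2, ..., 3^{28} mod 29: [3, 9, 27, 23, 11, 4, 12, 7, 21, 5, 15, 16, 19, 28, 26, 20, 2, 6, 18, 25, 17, 22, 8, 24, 14, 13, 10, 1]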